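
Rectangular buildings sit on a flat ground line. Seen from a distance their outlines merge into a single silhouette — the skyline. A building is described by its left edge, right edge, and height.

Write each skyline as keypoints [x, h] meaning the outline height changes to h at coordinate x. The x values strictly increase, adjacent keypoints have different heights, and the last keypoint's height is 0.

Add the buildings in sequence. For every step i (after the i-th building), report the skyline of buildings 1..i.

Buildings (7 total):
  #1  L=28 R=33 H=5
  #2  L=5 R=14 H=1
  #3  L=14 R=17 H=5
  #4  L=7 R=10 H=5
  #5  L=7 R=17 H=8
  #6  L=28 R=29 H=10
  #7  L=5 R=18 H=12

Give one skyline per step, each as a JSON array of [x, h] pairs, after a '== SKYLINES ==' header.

== SKYLINES ==
[[28,5],[33,0]]
[[5,1],[14,0],[28,5],[33,0]]
[[5,1],[14,5],[17,0],[28,5],[33,0]]
[[5,1],[7,5],[10,1],[14,5],[17,0],[28,5],[33,0]]
[[5,1],[7,8],[17,0],[28,5],[33,0]]
[[5,1],[7,8],[17,0],[28,10],[29,5],[33,0]]
[[5,12],[18,0],[28,10],[29,5],[33,0]]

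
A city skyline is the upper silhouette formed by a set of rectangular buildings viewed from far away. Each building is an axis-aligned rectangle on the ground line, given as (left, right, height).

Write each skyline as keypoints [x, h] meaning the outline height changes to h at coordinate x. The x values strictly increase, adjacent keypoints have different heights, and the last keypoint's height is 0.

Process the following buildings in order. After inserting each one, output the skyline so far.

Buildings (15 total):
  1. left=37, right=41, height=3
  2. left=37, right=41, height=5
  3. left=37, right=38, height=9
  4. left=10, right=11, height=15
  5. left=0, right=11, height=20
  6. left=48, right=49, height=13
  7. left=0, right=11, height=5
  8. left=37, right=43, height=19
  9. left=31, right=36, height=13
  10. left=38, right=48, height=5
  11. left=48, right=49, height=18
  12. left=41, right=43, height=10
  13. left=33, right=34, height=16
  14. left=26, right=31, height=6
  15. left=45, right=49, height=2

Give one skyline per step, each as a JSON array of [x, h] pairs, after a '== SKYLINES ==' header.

== SKYLINES ==
[[37,3],[41,0]]
[[37,5],[41,0]]
[[37,9],[38,5],[41,0]]
[[10,15],[11,0],[37,9],[38,5],[41,0]]
[[0,20],[11,0],[37,9],[38,5],[41,0]]
[[0,20],[11,0],[37,9],[38,5],[41,0],[48,13],[49,0]]
[[0,20],[11,0],[37,9],[38,5],[41,0],[48,13],[49,0]]
[[0,20],[11,0],[37,19],[43,0],[48,13],[49,0]]
[[0,20],[11,0],[31,13],[36,0],[37,19],[43,0],[48,13],[49,0]]
[[0,20],[11,0],[31,13],[36,0],[37,19],[43,5],[48,13],[49,0]]
[[0,20],[11,0],[31,13],[36,0],[37,19],[43,5],[48,18],[49,0]]
[[0,20],[11,0],[31,13],[36,0],[37,19],[43,5],[48,18],[49,0]]
[[0,20],[11,0],[31,13],[33,16],[34,13],[36,0],[37,19],[43,5],[48,18],[49,0]]
[[0,20],[11,0],[26,6],[31,13],[33,16],[34,13],[36,0],[37,19],[43,5],[48,18],[49,0]]
[[0,20],[11,0],[26,6],[31,13],[33,16],[34,13],[36,0],[37,19],[43,5],[48,18],[49,0]]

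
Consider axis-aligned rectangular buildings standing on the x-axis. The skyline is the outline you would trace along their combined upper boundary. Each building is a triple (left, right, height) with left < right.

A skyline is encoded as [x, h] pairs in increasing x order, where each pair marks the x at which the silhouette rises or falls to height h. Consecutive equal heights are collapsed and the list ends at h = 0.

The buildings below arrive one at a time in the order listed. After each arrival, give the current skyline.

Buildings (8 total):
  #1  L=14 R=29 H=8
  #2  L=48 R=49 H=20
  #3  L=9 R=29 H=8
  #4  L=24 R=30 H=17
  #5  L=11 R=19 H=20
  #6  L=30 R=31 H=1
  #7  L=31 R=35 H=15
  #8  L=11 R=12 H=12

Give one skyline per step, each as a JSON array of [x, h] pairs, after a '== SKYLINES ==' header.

== SKYLINES ==
[[14,8],[29,0]]
[[14,8],[29,0],[48,20],[49,0]]
[[9,8],[29,0],[48,20],[49,0]]
[[9,8],[24,17],[30,0],[48,20],[49,0]]
[[9,8],[11,20],[19,8],[24,17],[30,0],[48,20],[49,0]]
[[9,8],[11,20],[19,8],[24,17],[30,1],[31,0],[48,20],[49,0]]
[[9,8],[11,20],[19,8],[24,17],[30,1],[31,15],[35,0],[48,20],[49,0]]
[[9,8],[11,20],[19,8],[24,17],[30,1],[31,15],[35,0],[48,20],[49,0]]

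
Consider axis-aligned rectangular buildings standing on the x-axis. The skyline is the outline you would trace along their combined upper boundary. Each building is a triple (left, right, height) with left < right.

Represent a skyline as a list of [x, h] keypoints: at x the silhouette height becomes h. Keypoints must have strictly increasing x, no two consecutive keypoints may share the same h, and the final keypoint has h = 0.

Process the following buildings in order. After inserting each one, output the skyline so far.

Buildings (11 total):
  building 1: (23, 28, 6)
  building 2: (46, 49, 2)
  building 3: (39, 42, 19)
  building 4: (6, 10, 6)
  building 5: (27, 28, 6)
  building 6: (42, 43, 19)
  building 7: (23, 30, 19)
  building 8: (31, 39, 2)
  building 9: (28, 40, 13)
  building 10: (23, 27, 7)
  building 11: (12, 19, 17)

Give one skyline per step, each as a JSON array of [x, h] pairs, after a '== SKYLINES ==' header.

== SKYLINES ==
[[23,6],[28,0]]
[[23,6],[28,0],[46,2],[49,0]]
[[23,6],[28,0],[39,19],[42,0],[46,2],[49,0]]
[[6,6],[10,0],[23,6],[28,0],[39,19],[42,0],[46,2],[49,0]]
[[6,6],[10,0],[23,6],[28,0],[39,19],[42,0],[46,2],[49,0]]
[[6,6],[10,0],[23,6],[28,0],[39,19],[43,0],[46,2],[49,0]]
[[6,6],[10,0],[23,19],[30,0],[39,19],[43,0],[46,2],[49,0]]
[[6,6],[10,0],[23,19],[30,0],[31,2],[39,19],[43,0],[46,2],[49,0]]
[[6,6],[10,0],[23,19],[30,13],[39,19],[43,0],[46,2],[49,0]]
[[6,6],[10,0],[23,19],[30,13],[39,19],[43,0],[46,2],[49,0]]
[[6,6],[10,0],[12,17],[19,0],[23,19],[30,13],[39,19],[43,0],[46,2],[49,0]]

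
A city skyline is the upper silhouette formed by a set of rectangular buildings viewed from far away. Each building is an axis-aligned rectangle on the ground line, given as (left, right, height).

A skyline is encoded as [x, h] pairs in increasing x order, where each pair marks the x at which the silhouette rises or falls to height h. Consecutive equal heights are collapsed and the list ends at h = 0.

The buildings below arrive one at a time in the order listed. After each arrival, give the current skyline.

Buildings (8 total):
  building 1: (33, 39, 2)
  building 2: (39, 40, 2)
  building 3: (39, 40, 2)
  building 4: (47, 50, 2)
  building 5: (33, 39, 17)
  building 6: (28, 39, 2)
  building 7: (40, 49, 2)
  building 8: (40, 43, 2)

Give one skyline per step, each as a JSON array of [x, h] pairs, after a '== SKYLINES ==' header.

== SKYLINES ==
[[33,2],[39,0]]
[[33,2],[40,0]]
[[33,2],[40,0]]
[[33,2],[40,0],[47,2],[50,0]]
[[33,17],[39,2],[40,0],[47,2],[50,0]]
[[28,2],[33,17],[39,2],[40,0],[47,2],[50,0]]
[[28,2],[33,17],[39,2],[50,0]]
[[28,2],[33,17],[39,2],[50,0]]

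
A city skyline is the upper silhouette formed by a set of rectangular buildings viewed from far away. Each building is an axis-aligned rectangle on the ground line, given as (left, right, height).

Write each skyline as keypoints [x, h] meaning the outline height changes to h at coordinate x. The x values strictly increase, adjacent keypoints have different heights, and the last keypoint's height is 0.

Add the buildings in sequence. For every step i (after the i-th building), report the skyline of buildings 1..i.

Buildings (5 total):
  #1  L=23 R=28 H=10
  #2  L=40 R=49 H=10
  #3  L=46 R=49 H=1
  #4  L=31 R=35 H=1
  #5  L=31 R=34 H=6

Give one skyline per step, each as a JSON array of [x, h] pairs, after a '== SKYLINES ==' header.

== SKYLINES ==
[[23,10],[28,0]]
[[23,10],[28,0],[40,10],[49,0]]
[[23,10],[28,0],[40,10],[49,0]]
[[23,10],[28,0],[31,1],[35,0],[40,10],[49,0]]
[[23,10],[28,0],[31,6],[34,1],[35,0],[40,10],[49,0]]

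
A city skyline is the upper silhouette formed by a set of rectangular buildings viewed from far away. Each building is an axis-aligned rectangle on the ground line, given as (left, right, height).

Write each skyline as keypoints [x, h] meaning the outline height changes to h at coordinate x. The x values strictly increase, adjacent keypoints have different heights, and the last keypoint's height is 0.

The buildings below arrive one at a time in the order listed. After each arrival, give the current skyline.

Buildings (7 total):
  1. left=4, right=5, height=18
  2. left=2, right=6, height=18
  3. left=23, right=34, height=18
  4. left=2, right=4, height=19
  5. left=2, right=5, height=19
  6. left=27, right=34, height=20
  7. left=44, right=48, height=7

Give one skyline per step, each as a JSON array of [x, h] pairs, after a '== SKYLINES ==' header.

== SKYLINES ==
[[4,18],[5,0]]
[[2,18],[6,0]]
[[2,18],[6,0],[23,18],[34,0]]
[[2,19],[4,18],[6,0],[23,18],[34,0]]
[[2,19],[5,18],[6,0],[23,18],[34,0]]
[[2,19],[5,18],[6,0],[23,18],[27,20],[34,0]]
[[2,19],[5,18],[6,0],[23,18],[27,20],[34,0],[44,7],[48,0]]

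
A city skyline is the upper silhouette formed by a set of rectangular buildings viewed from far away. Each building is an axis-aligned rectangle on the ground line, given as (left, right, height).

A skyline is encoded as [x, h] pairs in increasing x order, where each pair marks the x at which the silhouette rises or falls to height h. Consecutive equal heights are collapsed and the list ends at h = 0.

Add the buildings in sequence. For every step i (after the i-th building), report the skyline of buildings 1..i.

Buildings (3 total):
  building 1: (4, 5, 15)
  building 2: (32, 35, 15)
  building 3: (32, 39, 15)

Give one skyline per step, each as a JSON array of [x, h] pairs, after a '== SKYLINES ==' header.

== SKYLINES ==
[[4,15],[5,0]]
[[4,15],[5,0],[32,15],[35,0]]
[[4,15],[5,0],[32,15],[39,0]]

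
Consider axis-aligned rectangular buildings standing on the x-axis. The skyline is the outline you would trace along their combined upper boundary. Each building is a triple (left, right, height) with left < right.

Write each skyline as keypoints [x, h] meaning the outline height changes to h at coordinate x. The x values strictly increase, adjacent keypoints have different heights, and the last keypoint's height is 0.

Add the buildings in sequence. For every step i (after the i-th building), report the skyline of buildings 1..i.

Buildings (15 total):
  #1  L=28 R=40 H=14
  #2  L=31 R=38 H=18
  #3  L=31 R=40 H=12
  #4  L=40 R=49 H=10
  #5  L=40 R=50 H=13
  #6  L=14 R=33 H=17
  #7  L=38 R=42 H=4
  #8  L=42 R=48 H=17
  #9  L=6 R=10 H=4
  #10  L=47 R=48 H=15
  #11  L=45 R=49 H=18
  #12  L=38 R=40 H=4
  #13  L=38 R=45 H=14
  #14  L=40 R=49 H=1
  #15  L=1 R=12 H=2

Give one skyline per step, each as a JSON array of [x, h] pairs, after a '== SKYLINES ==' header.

== SKYLINES ==
[[28,14],[40,0]]
[[28,14],[31,18],[38,14],[40,0]]
[[28,14],[31,18],[38,14],[40,0]]
[[28,14],[31,18],[38,14],[40,10],[49,0]]
[[28,14],[31,18],[38,14],[40,13],[50,0]]
[[14,17],[31,18],[38,14],[40,13],[50,0]]
[[14,17],[31,18],[38,14],[40,13],[50,0]]
[[14,17],[31,18],[38,14],[40,13],[42,17],[48,13],[50,0]]
[[6,4],[10,0],[14,17],[31,18],[38,14],[40,13],[42,17],[48,13],[50,0]]
[[6,4],[10,0],[14,17],[31,18],[38,14],[40,13],[42,17],[48,13],[50,0]]
[[6,4],[10,0],[14,17],[31,18],[38,14],[40,13],[42,17],[45,18],[49,13],[50,0]]
[[6,4],[10,0],[14,17],[31,18],[38,14],[40,13],[42,17],[45,18],[49,13],[50,0]]
[[6,4],[10,0],[14,17],[31,18],[38,14],[42,17],[45,18],[49,13],[50,0]]
[[6,4],[10,0],[14,17],[31,18],[38,14],[42,17],[45,18],[49,13],[50,0]]
[[1,2],[6,4],[10,2],[12,0],[14,17],[31,18],[38,14],[42,17],[45,18],[49,13],[50,0]]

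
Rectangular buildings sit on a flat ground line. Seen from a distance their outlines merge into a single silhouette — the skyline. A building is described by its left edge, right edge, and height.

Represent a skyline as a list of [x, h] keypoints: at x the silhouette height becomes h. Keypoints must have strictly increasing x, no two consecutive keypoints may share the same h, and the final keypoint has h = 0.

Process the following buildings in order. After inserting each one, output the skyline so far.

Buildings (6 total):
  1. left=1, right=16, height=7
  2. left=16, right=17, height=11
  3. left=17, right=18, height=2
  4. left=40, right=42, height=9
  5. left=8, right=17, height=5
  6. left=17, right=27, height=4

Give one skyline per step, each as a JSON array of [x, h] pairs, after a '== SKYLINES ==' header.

== SKYLINES ==
[[1,7],[16,0]]
[[1,7],[16,11],[17,0]]
[[1,7],[16,11],[17,2],[18,0]]
[[1,7],[16,11],[17,2],[18,0],[40,9],[42,0]]
[[1,7],[16,11],[17,2],[18,0],[40,9],[42,0]]
[[1,7],[16,11],[17,4],[27,0],[40,9],[42,0]]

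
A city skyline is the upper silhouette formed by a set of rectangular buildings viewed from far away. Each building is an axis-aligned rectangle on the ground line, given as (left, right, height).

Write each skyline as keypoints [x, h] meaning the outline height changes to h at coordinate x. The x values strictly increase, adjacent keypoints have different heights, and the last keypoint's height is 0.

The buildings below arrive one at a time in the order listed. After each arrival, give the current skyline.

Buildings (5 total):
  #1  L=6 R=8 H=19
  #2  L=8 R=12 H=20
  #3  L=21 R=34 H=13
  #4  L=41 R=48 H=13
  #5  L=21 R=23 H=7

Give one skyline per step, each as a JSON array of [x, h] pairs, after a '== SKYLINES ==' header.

== SKYLINES ==
[[6,19],[8,0]]
[[6,19],[8,20],[12,0]]
[[6,19],[8,20],[12,0],[21,13],[34,0]]
[[6,19],[8,20],[12,0],[21,13],[34,0],[41,13],[48,0]]
[[6,19],[8,20],[12,0],[21,13],[34,0],[41,13],[48,0]]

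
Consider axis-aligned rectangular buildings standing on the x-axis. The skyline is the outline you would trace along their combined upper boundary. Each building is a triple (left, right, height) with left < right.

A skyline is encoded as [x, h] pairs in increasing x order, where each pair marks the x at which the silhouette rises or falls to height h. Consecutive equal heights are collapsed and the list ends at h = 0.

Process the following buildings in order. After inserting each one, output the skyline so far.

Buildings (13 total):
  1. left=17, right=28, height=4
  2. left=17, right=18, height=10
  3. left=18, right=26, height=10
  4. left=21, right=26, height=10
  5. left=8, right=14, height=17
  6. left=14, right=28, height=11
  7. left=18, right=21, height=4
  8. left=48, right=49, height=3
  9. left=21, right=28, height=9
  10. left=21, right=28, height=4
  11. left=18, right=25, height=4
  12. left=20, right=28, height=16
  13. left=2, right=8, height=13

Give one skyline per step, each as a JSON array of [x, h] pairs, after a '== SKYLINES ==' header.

== SKYLINES ==
[[17,4],[28,0]]
[[17,10],[18,4],[28,0]]
[[17,10],[26,4],[28,0]]
[[17,10],[26,4],[28,0]]
[[8,17],[14,0],[17,10],[26,4],[28,0]]
[[8,17],[14,11],[28,0]]
[[8,17],[14,11],[28,0]]
[[8,17],[14,11],[28,0],[48,3],[49,0]]
[[8,17],[14,11],[28,0],[48,3],[49,0]]
[[8,17],[14,11],[28,0],[48,3],[49,0]]
[[8,17],[14,11],[28,0],[48,3],[49,0]]
[[8,17],[14,11],[20,16],[28,0],[48,3],[49,0]]
[[2,13],[8,17],[14,11],[20,16],[28,0],[48,3],[49,0]]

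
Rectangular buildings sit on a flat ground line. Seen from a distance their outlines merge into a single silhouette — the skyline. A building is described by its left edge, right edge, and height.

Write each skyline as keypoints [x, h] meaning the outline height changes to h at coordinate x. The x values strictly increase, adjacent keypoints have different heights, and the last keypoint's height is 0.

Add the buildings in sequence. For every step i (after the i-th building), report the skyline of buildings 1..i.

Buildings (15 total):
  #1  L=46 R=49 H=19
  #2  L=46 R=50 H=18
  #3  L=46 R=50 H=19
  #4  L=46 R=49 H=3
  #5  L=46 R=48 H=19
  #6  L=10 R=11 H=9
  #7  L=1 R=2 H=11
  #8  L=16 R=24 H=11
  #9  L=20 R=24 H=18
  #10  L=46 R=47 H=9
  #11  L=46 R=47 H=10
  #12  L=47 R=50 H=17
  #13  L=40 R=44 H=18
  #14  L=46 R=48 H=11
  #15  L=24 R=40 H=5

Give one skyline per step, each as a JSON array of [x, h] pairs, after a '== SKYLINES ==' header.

== SKYLINES ==
[[46,19],[49,0]]
[[46,19],[49,18],[50,0]]
[[46,19],[50,0]]
[[46,19],[50,0]]
[[46,19],[50,0]]
[[10,9],[11,0],[46,19],[50,0]]
[[1,11],[2,0],[10,9],[11,0],[46,19],[50,0]]
[[1,11],[2,0],[10,9],[11,0],[16,11],[24,0],[46,19],[50,0]]
[[1,11],[2,0],[10,9],[11,0],[16,11],[20,18],[24,0],[46,19],[50,0]]
[[1,11],[2,0],[10,9],[11,0],[16,11],[20,18],[24,0],[46,19],[50,0]]
[[1,11],[2,0],[10,9],[11,0],[16,11],[20,18],[24,0],[46,19],[50,0]]
[[1,11],[2,0],[10,9],[11,0],[16,11],[20,18],[24,0],[46,19],[50,0]]
[[1,11],[2,0],[10,9],[11,0],[16,11],[20,18],[24,0],[40,18],[44,0],[46,19],[50,0]]
[[1,11],[2,0],[10,9],[11,0],[16,11],[20,18],[24,0],[40,18],[44,0],[46,19],[50,0]]
[[1,11],[2,0],[10,9],[11,0],[16,11],[20,18],[24,5],[40,18],[44,0],[46,19],[50,0]]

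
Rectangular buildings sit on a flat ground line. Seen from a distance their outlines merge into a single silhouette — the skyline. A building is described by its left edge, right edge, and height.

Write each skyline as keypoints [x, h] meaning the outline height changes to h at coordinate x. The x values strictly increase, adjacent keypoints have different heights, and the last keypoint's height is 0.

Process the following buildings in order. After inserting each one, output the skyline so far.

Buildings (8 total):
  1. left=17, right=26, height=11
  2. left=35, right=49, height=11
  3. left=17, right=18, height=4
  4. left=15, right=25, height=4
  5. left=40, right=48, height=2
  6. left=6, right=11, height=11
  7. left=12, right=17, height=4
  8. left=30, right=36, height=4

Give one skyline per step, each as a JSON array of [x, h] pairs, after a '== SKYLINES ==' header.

== SKYLINES ==
[[17,11],[26,0]]
[[17,11],[26,0],[35,11],[49,0]]
[[17,11],[26,0],[35,11],[49,0]]
[[15,4],[17,11],[26,0],[35,11],[49,0]]
[[15,4],[17,11],[26,0],[35,11],[49,0]]
[[6,11],[11,0],[15,4],[17,11],[26,0],[35,11],[49,0]]
[[6,11],[11,0],[12,4],[17,11],[26,0],[35,11],[49,0]]
[[6,11],[11,0],[12,4],[17,11],[26,0],[30,4],[35,11],[49,0]]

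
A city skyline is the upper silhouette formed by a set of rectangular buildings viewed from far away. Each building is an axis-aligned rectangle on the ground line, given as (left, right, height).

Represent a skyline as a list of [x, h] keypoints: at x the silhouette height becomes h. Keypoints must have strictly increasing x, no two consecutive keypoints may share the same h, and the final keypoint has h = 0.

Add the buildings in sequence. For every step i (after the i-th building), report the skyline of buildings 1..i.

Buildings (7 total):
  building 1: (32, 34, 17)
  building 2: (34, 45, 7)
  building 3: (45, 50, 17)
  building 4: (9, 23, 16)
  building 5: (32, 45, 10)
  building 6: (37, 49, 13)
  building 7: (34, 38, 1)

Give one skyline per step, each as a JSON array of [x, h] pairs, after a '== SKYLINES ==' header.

== SKYLINES ==
[[32,17],[34,0]]
[[32,17],[34,7],[45,0]]
[[32,17],[34,7],[45,17],[50,0]]
[[9,16],[23,0],[32,17],[34,7],[45,17],[50,0]]
[[9,16],[23,0],[32,17],[34,10],[45,17],[50,0]]
[[9,16],[23,0],[32,17],[34,10],[37,13],[45,17],[50,0]]
[[9,16],[23,0],[32,17],[34,10],[37,13],[45,17],[50,0]]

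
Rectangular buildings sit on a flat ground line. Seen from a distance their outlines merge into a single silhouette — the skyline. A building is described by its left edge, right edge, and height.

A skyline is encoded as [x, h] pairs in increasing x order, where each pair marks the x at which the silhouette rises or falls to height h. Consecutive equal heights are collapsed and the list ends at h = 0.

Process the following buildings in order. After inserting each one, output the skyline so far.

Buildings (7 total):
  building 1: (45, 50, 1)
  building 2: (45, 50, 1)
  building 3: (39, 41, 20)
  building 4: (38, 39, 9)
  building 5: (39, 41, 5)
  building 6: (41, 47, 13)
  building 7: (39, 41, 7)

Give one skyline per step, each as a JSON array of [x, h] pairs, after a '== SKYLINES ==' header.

== SKYLINES ==
[[45,1],[50,0]]
[[45,1],[50,0]]
[[39,20],[41,0],[45,1],[50,0]]
[[38,9],[39,20],[41,0],[45,1],[50,0]]
[[38,9],[39,20],[41,0],[45,1],[50,0]]
[[38,9],[39,20],[41,13],[47,1],[50,0]]
[[38,9],[39,20],[41,13],[47,1],[50,0]]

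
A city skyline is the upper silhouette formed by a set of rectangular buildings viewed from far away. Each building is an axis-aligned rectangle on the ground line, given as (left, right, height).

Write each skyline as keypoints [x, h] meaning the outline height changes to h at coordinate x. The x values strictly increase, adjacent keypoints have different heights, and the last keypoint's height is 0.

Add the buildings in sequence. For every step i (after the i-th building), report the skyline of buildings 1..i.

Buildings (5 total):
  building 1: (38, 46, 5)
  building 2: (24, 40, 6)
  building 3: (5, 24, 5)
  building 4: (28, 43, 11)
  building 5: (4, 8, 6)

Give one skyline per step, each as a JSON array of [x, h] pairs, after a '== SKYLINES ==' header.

== SKYLINES ==
[[38,5],[46,0]]
[[24,6],[40,5],[46,0]]
[[5,5],[24,6],[40,5],[46,0]]
[[5,5],[24,6],[28,11],[43,5],[46,0]]
[[4,6],[8,5],[24,6],[28,11],[43,5],[46,0]]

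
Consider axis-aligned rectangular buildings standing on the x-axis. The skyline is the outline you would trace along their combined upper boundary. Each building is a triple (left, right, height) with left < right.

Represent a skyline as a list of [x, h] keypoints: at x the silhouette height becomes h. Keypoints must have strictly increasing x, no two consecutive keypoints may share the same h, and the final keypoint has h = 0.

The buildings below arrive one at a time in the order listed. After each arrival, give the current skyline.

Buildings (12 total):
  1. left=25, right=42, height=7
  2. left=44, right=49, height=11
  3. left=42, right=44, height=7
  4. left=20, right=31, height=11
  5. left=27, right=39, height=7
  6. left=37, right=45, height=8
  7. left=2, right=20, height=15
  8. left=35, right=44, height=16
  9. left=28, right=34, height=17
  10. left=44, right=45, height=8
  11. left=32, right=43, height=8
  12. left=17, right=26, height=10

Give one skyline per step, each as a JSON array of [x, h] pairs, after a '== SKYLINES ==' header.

== SKYLINES ==
[[25,7],[42,0]]
[[25,7],[42,0],[44,11],[49,0]]
[[25,7],[44,11],[49,0]]
[[20,11],[31,7],[44,11],[49,0]]
[[20,11],[31,7],[44,11],[49,0]]
[[20,11],[31,7],[37,8],[44,11],[49,0]]
[[2,15],[20,11],[31,7],[37,8],[44,11],[49,0]]
[[2,15],[20,11],[31,7],[35,16],[44,11],[49,0]]
[[2,15],[20,11],[28,17],[34,7],[35,16],[44,11],[49,0]]
[[2,15],[20,11],[28,17],[34,7],[35,16],[44,11],[49,0]]
[[2,15],[20,11],[28,17],[34,8],[35,16],[44,11],[49,0]]
[[2,15],[20,11],[28,17],[34,8],[35,16],[44,11],[49,0]]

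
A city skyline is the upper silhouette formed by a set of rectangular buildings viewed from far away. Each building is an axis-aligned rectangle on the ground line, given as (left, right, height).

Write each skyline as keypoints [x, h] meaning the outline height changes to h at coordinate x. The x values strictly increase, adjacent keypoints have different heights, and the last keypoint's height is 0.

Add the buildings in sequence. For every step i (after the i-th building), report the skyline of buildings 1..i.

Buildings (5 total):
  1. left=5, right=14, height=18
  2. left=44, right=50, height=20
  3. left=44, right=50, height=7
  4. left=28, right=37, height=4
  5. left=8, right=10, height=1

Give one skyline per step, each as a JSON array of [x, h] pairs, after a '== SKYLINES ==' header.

== SKYLINES ==
[[5,18],[14,0]]
[[5,18],[14,0],[44,20],[50,0]]
[[5,18],[14,0],[44,20],[50,0]]
[[5,18],[14,0],[28,4],[37,0],[44,20],[50,0]]
[[5,18],[14,0],[28,4],[37,0],[44,20],[50,0]]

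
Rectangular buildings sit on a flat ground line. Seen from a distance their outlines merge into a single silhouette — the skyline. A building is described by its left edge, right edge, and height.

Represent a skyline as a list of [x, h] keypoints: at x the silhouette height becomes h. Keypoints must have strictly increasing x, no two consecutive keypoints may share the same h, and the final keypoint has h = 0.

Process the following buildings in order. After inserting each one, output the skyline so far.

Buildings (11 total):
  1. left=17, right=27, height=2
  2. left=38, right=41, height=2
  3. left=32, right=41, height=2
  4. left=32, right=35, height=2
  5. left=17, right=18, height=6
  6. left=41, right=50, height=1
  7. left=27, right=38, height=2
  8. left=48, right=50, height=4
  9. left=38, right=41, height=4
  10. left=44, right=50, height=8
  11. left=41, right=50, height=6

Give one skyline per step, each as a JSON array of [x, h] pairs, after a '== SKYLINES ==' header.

== SKYLINES ==
[[17,2],[27,0]]
[[17,2],[27,0],[38,2],[41,0]]
[[17,2],[27,0],[32,2],[41,0]]
[[17,2],[27,0],[32,2],[41,0]]
[[17,6],[18,2],[27,0],[32,2],[41,0]]
[[17,6],[18,2],[27,0],[32,2],[41,1],[50,0]]
[[17,6],[18,2],[41,1],[50,0]]
[[17,6],[18,2],[41,1],[48,4],[50,0]]
[[17,6],[18,2],[38,4],[41,1],[48,4],[50,0]]
[[17,6],[18,2],[38,4],[41,1],[44,8],[50,0]]
[[17,6],[18,2],[38,4],[41,6],[44,8],[50,0]]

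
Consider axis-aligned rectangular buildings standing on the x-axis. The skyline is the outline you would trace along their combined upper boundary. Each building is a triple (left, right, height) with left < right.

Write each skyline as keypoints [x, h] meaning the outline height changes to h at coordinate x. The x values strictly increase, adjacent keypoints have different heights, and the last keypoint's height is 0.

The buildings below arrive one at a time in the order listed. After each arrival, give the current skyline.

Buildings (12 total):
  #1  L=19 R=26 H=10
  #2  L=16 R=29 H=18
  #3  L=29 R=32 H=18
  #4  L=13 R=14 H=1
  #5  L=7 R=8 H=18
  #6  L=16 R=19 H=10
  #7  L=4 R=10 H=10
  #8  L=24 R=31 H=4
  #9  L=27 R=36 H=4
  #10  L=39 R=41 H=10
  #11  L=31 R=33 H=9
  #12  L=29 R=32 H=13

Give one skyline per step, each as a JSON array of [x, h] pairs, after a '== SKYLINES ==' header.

== SKYLINES ==
[[19,10],[26,0]]
[[16,18],[29,0]]
[[16,18],[32,0]]
[[13,1],[14,0],[16,18],[32,0]]
[[7,18],[8,0],[13,1],[14,0],[16,18],[32,0]]
[[7,18],[8,0],[13,1],[14,0],[16,18],[32,0]]
[[4,10],[7,18],[8,10],[10,0],[13,1],[14,0],[16,18],[32,0]]
[[4,10],[7,18],[8,10],[10,0],[13,1],[14,0],[16,18],[32,0]]
[[4,10],[7,18],[8,10],[10,0],[13,1],[14,0],[16,18],[32,4],[36,0]]
[[4,10],[7,18],[8,10],[10,0],[13,1],[14,0],[16,18],[32,4],[36,0],[39,10],[41,0]]
[[4,10],[7,18],[8,10],[10,0],[13,1],[14,0],[16,18],[32,9],[33,4],[36,0],[39,10],[41,0]]
[[4,10],[7,18],[8,10],[10,0],[13,1],[14,0],[16,18],[32,9],[33,4],[36,0],[39,10],[41,0]]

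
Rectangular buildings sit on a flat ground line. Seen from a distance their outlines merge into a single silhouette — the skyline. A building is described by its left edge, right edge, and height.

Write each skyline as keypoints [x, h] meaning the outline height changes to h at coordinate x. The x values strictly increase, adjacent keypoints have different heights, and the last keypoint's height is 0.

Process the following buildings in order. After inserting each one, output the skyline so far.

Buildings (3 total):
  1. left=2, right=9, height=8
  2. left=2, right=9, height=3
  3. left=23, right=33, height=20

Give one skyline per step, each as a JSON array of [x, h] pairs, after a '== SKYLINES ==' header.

== SKYLINES ==
[[2,8],[9,0]]
[[2,8],[9,0]]
[[2,8],[9,0],[23,20],[33,0]]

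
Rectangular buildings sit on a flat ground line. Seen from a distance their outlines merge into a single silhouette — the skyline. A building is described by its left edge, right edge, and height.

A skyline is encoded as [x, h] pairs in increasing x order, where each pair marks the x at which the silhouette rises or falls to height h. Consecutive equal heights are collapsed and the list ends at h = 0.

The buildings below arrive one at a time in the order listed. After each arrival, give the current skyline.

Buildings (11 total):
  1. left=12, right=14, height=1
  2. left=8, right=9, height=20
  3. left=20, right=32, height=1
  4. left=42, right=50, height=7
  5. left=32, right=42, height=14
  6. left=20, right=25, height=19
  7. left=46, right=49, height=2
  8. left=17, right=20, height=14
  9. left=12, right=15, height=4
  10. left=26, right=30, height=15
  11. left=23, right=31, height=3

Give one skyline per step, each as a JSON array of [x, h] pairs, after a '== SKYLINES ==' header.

== SKYLINES ==
[[12,1],[14,0]]
[[8,20],[9,0],[12,1],[14,0]]
[[8,20],[9,0],[12,1],[14,0],[20,1],[32,0]]
[[8,20],[9,0],[12,1],[14,0],[20,1],[32,0],[42,7],[50,0]]
[[8,20],[9,0],[12,1],[14,0],[20,1],[32,14],[42,7],[50,0]]
[[8,20],[9,0],[12,1],[14,0],[20,19],[25,1],[32,14],[42,7],[50,0]]
[[8,20],[9,0],[12,1],[14,0],[20,19],[25,1],[32,14],[42,7],[50,0]]
[[8,20],[9,0],[12,1],[14,0],[17,14],[20,19],[25,1],[32,14],[42,7],[50,0]]
[[8,20],[9,0],[12,4],[15,0],[17,14],[20,19],[25,1],[32,14],[42,7],[50,0]]
[[8,20],[9,0],[12,4],[15,0],[17,14],[20,19],[25,1],[26,15],[30,1],[32,14],[42,7],[50,0]]
[[8,20],[9,0],[12,4],[15,0],[17,14],[20,19],[25,3],[26,15],[30,3],[31,1],[32,14],[42,7],[50,0]]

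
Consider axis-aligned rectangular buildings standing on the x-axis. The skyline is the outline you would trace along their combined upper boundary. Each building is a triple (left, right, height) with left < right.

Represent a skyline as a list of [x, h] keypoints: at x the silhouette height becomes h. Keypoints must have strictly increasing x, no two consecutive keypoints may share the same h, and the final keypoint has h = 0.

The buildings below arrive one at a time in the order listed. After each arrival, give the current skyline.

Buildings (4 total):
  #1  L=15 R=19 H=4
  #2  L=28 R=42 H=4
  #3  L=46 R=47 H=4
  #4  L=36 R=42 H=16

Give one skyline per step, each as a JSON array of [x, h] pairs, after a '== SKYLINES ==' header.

== SKYLINES ==
[[15,4],[19,0]]
[[15,4],[19,0],[28,4],[42,0]]
[[15,4],[19,0],[28,4],[42,0],[46,4],[47,0]]
[[15,4],[19,0],[28,4],[36,16],[42,0],[46,4],[47,0]]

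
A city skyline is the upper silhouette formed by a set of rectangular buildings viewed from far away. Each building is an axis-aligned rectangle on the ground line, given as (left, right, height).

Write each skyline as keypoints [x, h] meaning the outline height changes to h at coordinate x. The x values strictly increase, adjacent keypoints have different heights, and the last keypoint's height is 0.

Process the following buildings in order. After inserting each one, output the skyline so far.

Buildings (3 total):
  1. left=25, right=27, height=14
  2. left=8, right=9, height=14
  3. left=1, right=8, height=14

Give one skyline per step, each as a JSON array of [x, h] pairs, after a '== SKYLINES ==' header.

== SKYLINES ==
[[25,14],[27,0]]
[[8,14],[9,0],[25,14],[27,0]]
[[1,14],[9,0],[25,14],[27,0]]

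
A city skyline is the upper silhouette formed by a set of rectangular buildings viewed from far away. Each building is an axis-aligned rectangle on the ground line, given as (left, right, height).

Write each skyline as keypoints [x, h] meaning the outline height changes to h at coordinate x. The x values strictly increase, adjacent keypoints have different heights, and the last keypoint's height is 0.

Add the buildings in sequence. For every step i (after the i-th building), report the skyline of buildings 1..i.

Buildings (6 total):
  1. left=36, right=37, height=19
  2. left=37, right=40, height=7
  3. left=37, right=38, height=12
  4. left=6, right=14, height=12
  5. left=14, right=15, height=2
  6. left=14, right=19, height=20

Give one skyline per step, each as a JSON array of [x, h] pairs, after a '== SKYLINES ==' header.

== SKYLINES ==
[[36,19],[37,0]]
[[36,19],[37,7],[40,0]]
[[36,19],[37,12],[38,7],[40,0]]
[[6,12],[14,0],[36,19],[37,12],[38,7],[40,0]]
[[6,12],[14,2],[15,0],[36,19],[37,12],[38,7],[40,0]]
[[6,12],[14,20],[19,0],[36,19],[37,12],[38,7],[40,0]]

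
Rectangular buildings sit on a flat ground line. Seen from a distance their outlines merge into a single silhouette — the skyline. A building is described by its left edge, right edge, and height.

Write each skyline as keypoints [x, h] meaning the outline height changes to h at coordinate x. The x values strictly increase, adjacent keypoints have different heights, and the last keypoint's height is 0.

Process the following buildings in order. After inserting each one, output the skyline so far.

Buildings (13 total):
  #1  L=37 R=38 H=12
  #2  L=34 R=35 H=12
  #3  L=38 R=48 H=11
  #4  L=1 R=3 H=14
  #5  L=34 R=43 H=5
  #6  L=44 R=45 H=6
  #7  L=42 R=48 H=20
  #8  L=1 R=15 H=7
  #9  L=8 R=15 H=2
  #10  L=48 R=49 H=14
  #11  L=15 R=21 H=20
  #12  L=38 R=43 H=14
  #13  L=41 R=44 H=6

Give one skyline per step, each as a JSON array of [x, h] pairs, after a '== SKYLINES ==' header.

== SKYLINES ==
[[37,12],[38,0]]
[[34,12],[35,0],[37,12],[38,0]]
[[34,12],[35,0],[37,12],[38,11],[48,0]]
[[1,14],[3,0],[34,12],[35,0],[37,12],[38,11],[48,0]]
[[1,14],[3,0],[34,12],[35,5],[37,12],[38,11],[48,0]]
[[1,14],[3,0],[34,12],[35,5],[37,12],[38,11],[48,0]]
[[1,14],[3,0],[34,12],[35,5],[37,12],[38,11],[42,20],[48,0]]
[[1,14],[3,7],[15,0],[34,12],[35,5],[37,12],[38,11],[42,20],[48,0]]
[[1,14],[3,7],[15,0],[34,12],[35,5],[37,12],[38,11],[42,20],[48,0]]
[[1,14],[3,7],[15,0],[34,12],[35,5],[37,12],[38,11],[42,20],[48,14],[49,0]]
[[1,14],[3,7],[15,20],[21,0],[34,12],[35,5],[37,12],[38,11],[42,20],[48,14],[49,0]]
[[1,14],[3,7],[15,20],[21,0],[34,12],[35,5],[37,12],[38,14],[42,20],[48,14],[49,0]]
[[1,14],[3,7],[15,20],[21,0],[34,12],[35,5],[37,12],[38,14],[42,20],[48,14],[49,0]]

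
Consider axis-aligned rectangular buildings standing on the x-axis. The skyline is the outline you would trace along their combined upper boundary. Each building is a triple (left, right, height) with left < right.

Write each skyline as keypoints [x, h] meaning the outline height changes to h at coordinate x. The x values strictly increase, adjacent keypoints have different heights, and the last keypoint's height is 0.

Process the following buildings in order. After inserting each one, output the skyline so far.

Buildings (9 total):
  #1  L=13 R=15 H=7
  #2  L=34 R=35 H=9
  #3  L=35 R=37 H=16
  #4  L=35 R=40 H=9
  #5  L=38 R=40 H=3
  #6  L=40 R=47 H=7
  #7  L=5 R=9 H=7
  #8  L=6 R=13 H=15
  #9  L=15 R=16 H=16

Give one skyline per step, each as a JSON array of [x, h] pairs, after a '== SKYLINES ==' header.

== SKYLINES ==
[[13,7],[15,0]]
[[13,7],[15,0],[34,9],[35,0]]
[[13,7],[15,0],[34,9],[35,16],[37,0]]
[[13,7],[15,0],[34,9],[35,16],[37,9],[40,0]]
[[13,7],[15,0],[34,9],[35,16],[37,9],[40,0]]
[[13,7],[15,0],[34,9],[35,16],[37,9],[40,7],[47,0]]
[[5,7],[9,0],[13,7],[15,0],[34,9],[35,16],[37,9],[40,7],[47,0]]
[[5,7],[6,15],[13,7],[15,0],[34,9],[35,16],[37,9],[40,7],[47,0]]
[[5,7],[6,15],[13,7],[15,16],[16,0],[34,9],[35,16],[37,9],[40,7],[47,0]]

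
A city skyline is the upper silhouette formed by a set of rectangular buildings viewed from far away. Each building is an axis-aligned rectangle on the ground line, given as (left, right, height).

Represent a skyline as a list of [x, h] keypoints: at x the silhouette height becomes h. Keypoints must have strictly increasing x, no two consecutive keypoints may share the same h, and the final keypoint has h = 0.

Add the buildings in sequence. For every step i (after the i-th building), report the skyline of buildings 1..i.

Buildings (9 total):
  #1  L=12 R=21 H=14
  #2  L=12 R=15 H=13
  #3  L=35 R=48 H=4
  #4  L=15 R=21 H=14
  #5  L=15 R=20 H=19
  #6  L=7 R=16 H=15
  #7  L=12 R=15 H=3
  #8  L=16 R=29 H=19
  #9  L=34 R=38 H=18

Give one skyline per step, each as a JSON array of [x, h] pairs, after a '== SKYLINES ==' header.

== SKYLINES ==
[[12,14],[21,0]]
[[12,14],[21,0]]
[[12,14],[21,0],[35,4],[48,0]]
[[12,14],[21,0],[35,4],[48,0]]
[[12,14],[15,19],[20,14],[21,0],[35,4],[48,0]]
[[7,15],[15,19],[20,14],[21,0],[35,4],[48,0]]
[[7,15],[15,19],[20,14],[21,0],[35,4],[48,0]]
[[7,15],[15,19],[29,0],[35,4],[48,0]]
[[7,15],[15,19],[29,0],[34,18],[38,4],[48,0]]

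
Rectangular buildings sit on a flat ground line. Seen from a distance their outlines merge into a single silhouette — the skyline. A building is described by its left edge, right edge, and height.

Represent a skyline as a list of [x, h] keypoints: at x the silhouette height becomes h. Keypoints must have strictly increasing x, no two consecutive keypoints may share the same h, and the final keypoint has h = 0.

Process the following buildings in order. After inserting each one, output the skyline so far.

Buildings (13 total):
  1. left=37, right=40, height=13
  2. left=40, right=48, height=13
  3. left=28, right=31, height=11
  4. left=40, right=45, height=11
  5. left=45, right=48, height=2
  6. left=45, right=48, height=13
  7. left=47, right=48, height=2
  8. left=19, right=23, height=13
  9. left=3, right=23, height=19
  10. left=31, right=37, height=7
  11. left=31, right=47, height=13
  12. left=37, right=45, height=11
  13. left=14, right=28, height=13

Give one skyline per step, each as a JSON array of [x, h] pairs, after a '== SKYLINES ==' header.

== SKYLINES ==
[[37,13],[40,0]]
[[37,13],[48,0]]
[[28,11],[31,0],[37,13],[48,0]]
[[28,11],[31,0],[37,13],[48,0]]
[[28,11],[31,0],[37,13],[48,0]]
[[28,11],[31,0],[37,13],[48,0]]
[[28,11],[31,0],[37,13],[48,0]]
[[19,13],[23,0],[28,11],[31,0],[37,13],[48,0]]
[[3,19],[23,0],[28,11],[31,0],[37,13],[48,0]]
[[3,19],[23,0],[28,11],[31,7],[37,13],[48,0]]
[[3,19],[23,0],[28,11],[31,13],[48,0]]
[[3,19],[23,0],[28,11],[31,13],[48,0]]
[[3,19],[23,13],[28,11],[31,13],[48,0]]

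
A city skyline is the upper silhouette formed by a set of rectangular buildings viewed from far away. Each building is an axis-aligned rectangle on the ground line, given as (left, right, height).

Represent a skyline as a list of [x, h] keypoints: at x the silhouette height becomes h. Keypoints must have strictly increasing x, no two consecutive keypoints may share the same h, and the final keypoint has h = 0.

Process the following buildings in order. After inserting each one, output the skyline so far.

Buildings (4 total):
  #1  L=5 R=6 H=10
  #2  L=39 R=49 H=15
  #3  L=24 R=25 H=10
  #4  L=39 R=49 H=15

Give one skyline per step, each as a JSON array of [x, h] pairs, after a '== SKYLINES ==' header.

== SKYLINES ==
[[5,10],[6,0]]
[[5,10],[6,0],[39,15],[49,0]]
[[5,10],[6,0],[24,10],[25,0],[39,15],[49,0]]
[[5,10],[6,0],[24,10],[25,0],[39,15],[49,0]]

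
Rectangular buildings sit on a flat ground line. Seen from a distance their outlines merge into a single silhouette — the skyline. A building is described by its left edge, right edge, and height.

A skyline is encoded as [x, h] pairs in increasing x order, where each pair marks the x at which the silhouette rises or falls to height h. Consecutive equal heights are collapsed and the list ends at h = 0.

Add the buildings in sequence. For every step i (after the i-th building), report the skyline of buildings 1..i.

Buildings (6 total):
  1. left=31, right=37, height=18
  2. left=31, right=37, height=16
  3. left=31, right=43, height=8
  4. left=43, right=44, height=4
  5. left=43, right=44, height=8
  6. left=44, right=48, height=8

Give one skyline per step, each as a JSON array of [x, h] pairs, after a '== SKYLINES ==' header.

== SKYLINES ==
[[31,18],[37,0]]
[[31,18],[37,0]]
[[31,18],[37,8],[43,0]]
[[31,18],[37,8],[43,4],[44,0]]
[[31,18],[37,8],[44,0]]
[[31,18],[37,8],[48,0]]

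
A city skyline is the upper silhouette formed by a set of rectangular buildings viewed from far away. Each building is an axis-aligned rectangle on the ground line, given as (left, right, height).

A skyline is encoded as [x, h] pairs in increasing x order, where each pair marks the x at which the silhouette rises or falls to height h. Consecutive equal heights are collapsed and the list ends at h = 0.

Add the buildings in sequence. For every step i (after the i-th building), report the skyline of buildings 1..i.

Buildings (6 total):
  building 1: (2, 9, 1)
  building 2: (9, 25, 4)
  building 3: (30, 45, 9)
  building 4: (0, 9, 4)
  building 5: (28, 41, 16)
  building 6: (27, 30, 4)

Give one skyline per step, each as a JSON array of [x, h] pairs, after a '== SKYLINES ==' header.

== SKYLINES ==
[[2,1],[9,0]]
[[2,1],[9,4],[25,0]]
[[2,1],[9,4],[25,0],[30,9],[45,0]]
[[0,4],[25,0],[30,9],[45,0]]
[[0,4],[25,0],[28,16],[41,9],[45,0]]
[[0,4],[25,0],[27,4],[28,16],[41,9],[45,0]]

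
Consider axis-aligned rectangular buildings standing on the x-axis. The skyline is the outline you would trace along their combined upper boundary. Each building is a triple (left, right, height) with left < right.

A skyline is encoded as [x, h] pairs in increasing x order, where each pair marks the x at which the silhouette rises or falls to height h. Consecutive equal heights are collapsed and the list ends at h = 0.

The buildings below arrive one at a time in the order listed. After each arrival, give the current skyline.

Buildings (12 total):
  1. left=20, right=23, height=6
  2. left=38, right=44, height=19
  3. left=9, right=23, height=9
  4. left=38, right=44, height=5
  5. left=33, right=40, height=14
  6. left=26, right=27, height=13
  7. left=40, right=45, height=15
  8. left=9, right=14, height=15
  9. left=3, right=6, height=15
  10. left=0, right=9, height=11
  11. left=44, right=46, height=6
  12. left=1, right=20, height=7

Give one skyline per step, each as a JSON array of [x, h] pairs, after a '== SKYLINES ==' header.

== SKYLINES ==
[[20,6],[23,0]]
[[20,6],[23,0],[38,19],[44,0]]
[[9,9],[23,0],[38,19],[44,0]]
[[9,9],[23,0],[38,19],[44,0]]
[[9,9],[23,0],[33,14],[38,19],[44,0]]
[[9,9],[23,0],[26,13],[27,0],[33,14],[38,19],[44,0]]
[[9,9],[23,0],[26,13],[27,0],[33,14],[38,19],[44,15],[45,0]]
[[9,15],[14,9],[23,0],[26,13],[27,0],[33,14],[38,19],[44,15],[45,0]]
[[3,15],[6,0],[9,15],[14,9],[23,0],[26,13],[27,0],[33,14],[38,19],[44,15],[45,0]]
[[0,11],[3,15],[6,11],[9,15],[14,9],[23,0],[26,13],[27,0],[33,14],[38,19],[44,15],[45,0]]
[[0,11],[3,15],[6,11],[9,15],[14,9],[23,0],[26,13],[27,0],[33,14],[38,19],[44,15],[45,6],[46,0]]
[[0,11],[3,15],[6,11],[9,15],[14,9],[23,0],[26,13],[27,0],[33,14],[38,19],[44,15],[45,6],[46,0]]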